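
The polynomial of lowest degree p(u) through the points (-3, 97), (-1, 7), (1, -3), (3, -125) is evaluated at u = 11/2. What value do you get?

L_0(11/2) = (13/2)·(9/2)·(5/2)/[(-2)·(-4)·(-6)] = -195/128
L_1(11/2) = (17/2)·(9/2)·(5/2)/[(2)·(-2)·(-4)] = 765/128
L_2(11/2) = (17/2)·(13/2)·(5/2)/[(4)·(2)·(-2)] = -1105/128
L_3(11/2) = (17/2)·(13/2)·(9/2)/[(6)·(4)·(2)] = 663/128
Sum: 97·(-195/128) + 7·(765/128) + (-3)·(-1105/128) + (-125)·(663/128) = -1455/2

-1455/2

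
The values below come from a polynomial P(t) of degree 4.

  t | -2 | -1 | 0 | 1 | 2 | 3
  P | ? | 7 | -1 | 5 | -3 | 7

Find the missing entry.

117

The 5 known values determine P uniquely (degree ≤ 4).
Evaluate each Lagrange basis at t = -2:
L_0(-2) = (-2)·(-3)·(-4)·(-5)/[(-1)·(-2)·(-3)·(-4)] = 5
L_1(-2) = (-1)·(-3)·(-4)·(-5)/[(1)·(-1)·(-2)·(-3)] = -10
L_2(-2) = (-1)·(-2)·(-4)·(-5)/[(2)·(1)·(-1)·(-2)] = 10
L_3(-2) = (-1)·(-2)·(-3)·(-5)/[(3)·(2)·(1)·(-1)] = -5
L_4(-2) = (-1)·(-2)·(-3)·(-4)/[(4)·(3)·(2)·(1)] = 1
Sum: 7·(5) + (-1)·(-10) + 5·(10) + (-3)·(-5) + 7·(1) = 117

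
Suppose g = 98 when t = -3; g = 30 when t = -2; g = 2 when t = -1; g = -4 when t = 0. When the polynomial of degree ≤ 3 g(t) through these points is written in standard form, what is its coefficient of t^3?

L_0(t) = (t + 2)(t + 1)t / [-6] = -(1/6)t^3 - (1/2)t^2 - (1/3)t
L_1(t) = (t + 3)(t + 1)t / [2] = (1/2)t^3 + 2t^2 + (3/2)t
L_2(t) = (t + 3)(t + 2)t / [-2] = -(1/2)t^3 - (5/2)t^2 - 3t
L_3(t) = (t + 3)(t + 2)(t + 1) / [6] = (1/6)t^3 + t^2 + (11/6)t + 1
g(t) = 98·L_0 + 30·L_1 + 2·L_2 + (-4)·L_3
Only the coefficient of t^3 is needed; take it from each L_i and combine:
98·(-1/6) + 30·(1/2) + 2·(-1/2) + (-4)·(1/6) = -3

-3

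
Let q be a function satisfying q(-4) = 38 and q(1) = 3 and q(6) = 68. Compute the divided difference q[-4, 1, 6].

2

q[-4,1] = (3 - 38) / (1 - (-4)) = -7
q[1,6] = (68 - 3) / (6 - 1) = 13
q[-4,1,6] = (13 - (-7)) / (6 - (-4)) = 2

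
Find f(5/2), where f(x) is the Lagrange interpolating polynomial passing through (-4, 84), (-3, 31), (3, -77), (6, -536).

Evaluate each Lagrange basis at x = 5/2:
L_0(5/2) = (11/2)·(-1/2)·(-7/2)/[(-1)·(-7)·(-10)] = -11/80
L_1(5/2) = (13/2)·(-1/2)·(-7/2)/[(1)·(-6)·(-9)] = 91/432
L_2(5/2) = (13/2)·(11/2)·(-7/2)/[(7)·(6)·(-3)] = 143/144
L_3(5/2) = (13/2)·(11/2)·(-1/2)/[(10)·(9)·(3)] = -143/2160
Sum: 84·(-11/80) + 31·(91/432) + (-77)·(143/144) + (-536)·(-143/2160) = -46

-46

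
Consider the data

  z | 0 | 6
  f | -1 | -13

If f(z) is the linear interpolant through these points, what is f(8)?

Evaluate each Lagrange basis at z = 8:
L_0(8) = (2)/[(-6)] = -1/3
L_1(8) = (8)/[(6)] = 4/3
Sum: (-1)·(-1/3) + (-13)·(4/3) = -17

-17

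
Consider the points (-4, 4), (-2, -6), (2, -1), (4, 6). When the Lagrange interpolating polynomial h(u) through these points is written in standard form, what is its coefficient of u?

L_0(u) = (u + 2)(u - 2)(u - 4) / [-96] = -(1/96)u^3 + (1/24)u^2 + (1/24)u - 1/6
L_1(u) = (u + 4)(u - 2)(u - 4) / [48] = (1/48)u^3 - (1/24)u^2 - (1/3)u + 2/3
L_2(u) = (u + 4)(u + 2)(u - 4) / [-48] = -(1/48)u^3 - (1/24)u^2 + (1/3)u + 2/3
L_3(u) = (u + 4)(u + 2)(u - 2) / [96] = (1/96)u^3 + (1/24)u^2 - (1/24)u - 1/6
h(u) = 4·L_0 + (-6)·L_1 + (-1)·L_2 + 6·L_3
Only the coefficient of u is needed; take it from each L_i and combine:
4·(1/24) + (-6)·(-1/3) + (-1)·(1/3) + 6·(-1/24) = 19/12

19/12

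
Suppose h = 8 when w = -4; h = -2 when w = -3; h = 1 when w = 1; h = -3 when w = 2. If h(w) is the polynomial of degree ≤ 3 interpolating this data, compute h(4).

-192/5

L_0(4) = (7)·(3)·(2)/[(-1)·(-5)·(-6)] = -7/5
L_1(4) = (8)·(3)·(2)/[(1)·(-4)·(-5)] = 12/5
L_2(4) = (8)·(7)·(2)/[(5)·(4)·(-1)] = -28/5
L_3(4) = (8)·(7)·(3)/[(6)·(5)·(1)] = 28/5
Sum: 8·(-7/5) + (-2)·(12/5) + 1·(-28/5) + (-3)·(28/5) = -192/5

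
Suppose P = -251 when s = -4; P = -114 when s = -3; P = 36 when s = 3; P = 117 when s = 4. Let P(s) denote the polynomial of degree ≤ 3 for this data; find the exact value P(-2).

-39

Using Newton's divided-difference form:
P[-4,-3] = (-114 - (-251)) / (-3 - (-4)) = 137
P[-3,3] = (36 - (-114)) / (3 - (-3)) = 25
P[3,4] = (117 - 36) / (4 - 3) = 81
P[-4,-3,3] = (25 - 137) / (3 - (-4)) = -16
P[-3,3,4] = (81 - 25) / (4 - (-3)) = 8
P[-4,-3,3,4] = (8 - (-16)) / (4 - (-4)) = 3
P(-2) = -251 + 137·(2) + (-16)·(2)·(1) + 3·(2)·(1)·(-5) = -39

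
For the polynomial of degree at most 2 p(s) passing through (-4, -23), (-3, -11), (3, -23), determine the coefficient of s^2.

The leading coefficient equals the top divided difference p[-4,-3,3].
p[-4,-3] = (-11 - (-23)) / (-3 - (-4)) = 12
p[-3,3] = (-23 - (-11)) / (3 - (-3)) = -2
p[-4,-3,3] = (-2 - 12) / (3 - (-4)) = -2

-2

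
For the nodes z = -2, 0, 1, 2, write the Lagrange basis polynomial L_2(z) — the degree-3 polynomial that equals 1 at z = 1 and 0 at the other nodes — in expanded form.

L_2(z) = (z + 2)z(z - 2) / [(3)·(1)·(-1)]
       = (z^3 - 4z) / (-3)

L_2(z) = -(1/3)z^3 + (4/3)z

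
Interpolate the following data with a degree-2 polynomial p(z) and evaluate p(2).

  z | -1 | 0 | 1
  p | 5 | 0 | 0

5

Evaluate each Lagrange basis at z = 2:
L_0(2) = (2)·(1)/[(-1)·(-2)] = 1
L_1(2) = (3)·(1)/[(1)·(-1)] = -3
L_2(2) = (3)·(2)/[(2)·(1)] = 3
Sum: 5·(1) + 0 + 0 = 5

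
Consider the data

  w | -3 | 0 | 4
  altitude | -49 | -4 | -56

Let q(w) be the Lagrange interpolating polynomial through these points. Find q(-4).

Evaluate each Lagrange basis at w = -4:
L_0(-4) = (-4)·(-8)/[(-3)·(-7)] = 32/21
L_1(-4) = (-1)·(-8)/[(3)·(-4)] = -2/3
L_2(-4) = (-1)·(-4)/[(7)·(4)] = 1/7
Sum: (-49)·(32/21) + (-4)·(-2/3) + (-56)·(1/7) = -80

-80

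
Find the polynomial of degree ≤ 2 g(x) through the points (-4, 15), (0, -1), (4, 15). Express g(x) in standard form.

g(x) = x^2 - 1

Newton's divided differences:
g[-4,0] = (-1 - 15) / (0 - (-4)) = -4
g[0,4] = (15 - (-1)) / (4 - 0) = 4
g[-4,0,4] = (4 - (-4)) / (4 - (-4)) = 1
g(x) = 15 + (-4)·(x + 4) + 1·(x + 4)x
Expanding: g(x) = x^2 - 1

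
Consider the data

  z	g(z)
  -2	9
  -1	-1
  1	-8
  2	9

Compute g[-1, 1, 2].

g[-1,1] = (-8 - (-1)) / (1 - (-1)) = -7/2
g[1,2] = (9 - (-8)) / (2 - 1) = 17
g[-1,1,2] = (17 - (-7/2)) / (2 - (-1)) = 41/6

41/6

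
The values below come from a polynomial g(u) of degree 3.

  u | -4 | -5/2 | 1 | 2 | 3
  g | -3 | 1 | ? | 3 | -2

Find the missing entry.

1604/297

The 4 known values determine g uniquely (degree ≤ 3).
Evaluate each Lagrange basis at u = 1:
L_0(1) = (7/2)·(-1)·(-2)/[(-3/2)·(-6)·(-7)] = -1/9
L_1(1) = (5)·(-1)·(-2)/[(3/2)·(-9/2)·(-11/2)] = 80/297
L_2(1) = (5)·(7/2)·(-2)/[(6)·(9/2)·(-1)] = 35/27
L_3(1) = (5)·(7/2)·(-1)/[(7)·(11/2)·(1)] = -5/11
Sum: (-3)·(-1/9) + 1·(80/297) + 3·(35/27) + (-2)·(-5/11) = 1604/297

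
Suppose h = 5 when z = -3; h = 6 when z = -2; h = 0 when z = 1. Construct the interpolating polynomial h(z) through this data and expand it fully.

h(z) = -(3/4)z^2 - (11/4)z + 7/2

Newton's divided differences:
h[-3,-2] = (6 - 5) / (-2 - (-3)) = 1
h[-2,1] = (0 - 6) / (1 - (-2)) = -2
h[-3,-2,1] = (-2 - 1) / (1 - (-3)) = -3/4
h(z) = 5 + 1·(z + 3) + (-3/4)·(z + 3)(z + 2)
Expanding: h(z) = -(3/4)z^2 - (11/4)z + 7/2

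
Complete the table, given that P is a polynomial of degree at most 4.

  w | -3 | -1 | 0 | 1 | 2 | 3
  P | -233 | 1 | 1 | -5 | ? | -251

The 5 known values determine P uniquely (degree ≤ 4).
Evaluate each Lagrange basis at w = 2:
L_0(2) = (3)·(2)·(1)·(-1)/[(-2)·(-3)·(-4)·(-6)] = -1/24
L_1(2) = (5)·(2)·(1)·(-1)/[(2)·(-1)·(-2)·(-4)] = 5/8
L_2(2) = (5)·(3)·(1)·(-1)/[(3)·(1)·(-1)·(-3)] = -5/3
L_3(2) = (5)·(3)·(2)·(-1)/[(4)·(2)·(1)·(-2)] = 15/8
L_4(2) = (5)·(3)·(2)·(1)/[(6)·(4)·(3)·(2)] = 5/24
Sum: (-233)·(-1/24) + 1·(5/8) + 1·(-5/3) + (-5)·(15/8) + (-251)·(5/24) = -53

-53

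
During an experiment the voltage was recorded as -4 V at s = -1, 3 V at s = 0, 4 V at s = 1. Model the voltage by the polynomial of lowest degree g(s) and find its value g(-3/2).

-39/4

Evaluate each Lagrange basis at s = -3/2:
L_0(-3/2) = (-3/2)·(-5/2)/[(-1)·(-2)] = 15/8
L_1(-3/2) = (-1/2)·(-5/2)/[(1)·(-1)] = -5/4
L_2(-3/2) = (-1/2)·(-3/2)/[(2)·(1)] = 3/8
Sum: (-4)·(15/8) + 3·(-5/4) + 4·(3/8) = -39/4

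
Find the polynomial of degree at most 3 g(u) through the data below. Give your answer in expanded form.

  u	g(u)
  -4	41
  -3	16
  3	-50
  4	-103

Build the Lagrange basis polynomials:
L_0(u) = (u + 3)(u - 3)(u - 4) / [-56] = -(1/56)u^3 + (1/14)u^2 + (9/56)u - 9/14
L_1(u) = (u + 4)(u - 3)(u - 4) / [42] = (1/42)u^3 - (1/14)u^2 - (8/21)u + 8/7
L_2(u) = (u + 4)(u + 3)(u - 4) / [-42] = -(1/42)u^3 - (1/14)u^2 + (8/21)u + 8/7
L_3(u) = (u + 4)(u + 3)(u - 3) / [56] = (1/56)u^3 + (1/14)u^2 - (9/56)u - 9/14
g(u) = 41·L_0 + 16·L_1 + (-50)·L_2 + (-103)·L_3
  41·L_0(u) = -(41/56)u^3 + (41/14)u^2 + (369/56)u - 369/14
  16·L_1(u) = (8/21)u^3 - (8/7)u^2 - (128/21)u + 128/7
  (-50)·L_2(u) = (25/21)u^3 + (25/7)u^2 - (400/21)u - 400/7
  (-103)·L_3(u) = -(103/56)u^3 - (103/14)u^2 + (927/56)u + 927/14
Adding term by term: -u^3 - 2u^2 - 2u + 1

g(u) = -u^3 - 2u^2 - 2u + 1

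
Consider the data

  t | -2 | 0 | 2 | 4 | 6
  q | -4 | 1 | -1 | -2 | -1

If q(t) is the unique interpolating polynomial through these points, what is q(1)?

27/128

Evaluate each Lagrange basis at t = 1:
L_0(1) = (1)·(-1)·(-3)·(-5)/[(-2)·(-4)·(-6)·(-8)] = -5/128
L_1(1) = (3)·(-1)·(-3)·(-5)/[(2)·(-2)·(-4)·(-6)] = 15/32
L_2(1) = (3)·(1)·(-3)·(-5)/[(4)·(2)·(-2)·(-4)] = 45/64
L_3(1) = (3)·(1)·(-1)·(-5)/[(6)·(4)·(2)·(-2)] = -5/32
L_4(1) = (3)·(1)·(-1)·(-3)/[(8)·(6)·(4)·(2)] = 3/128
Sum: (-4)·(-5/128) + 1·(15/32) + (-1)·(45/64) + (-2)·(-5/32) + (-1)·(3/128) = 27/128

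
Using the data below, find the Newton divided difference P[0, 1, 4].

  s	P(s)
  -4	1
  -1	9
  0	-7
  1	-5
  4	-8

-3/4

P[0,1] = (-5 - (-7)) / (1 - 0) = 2
P[1,4] = (-8 - (-5)) / (4 - 1) = -1
P[0,1,4] = (-1 - 2) / (4 - 0) = -3/4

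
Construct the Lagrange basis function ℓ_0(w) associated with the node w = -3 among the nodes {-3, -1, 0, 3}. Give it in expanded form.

ℓ_0(w) = -(1/36)w^3 + (1/18)w^2 + (1/12)w

ℓ_0(w) = (w + 1)w(w - 3) / [(-2)·(-3)·(-6)]
       = (w^3 - 2w^2 - 3w) / (-36)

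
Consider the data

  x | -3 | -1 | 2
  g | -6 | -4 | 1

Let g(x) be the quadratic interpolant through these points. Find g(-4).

-33/5

Evaluate each Lagrange basis at x = -4:
L_0(-4) = (-3)·(-6)/[(-2)·(-5)] = 9/5
L_1(-4) = (-1)·(-6)/[(2)·(-3)] = -1
L_2(-4) = (-1)·(-3)/[(5)·(3)] = 1/5
Sum: (-6)·(9/5) + (-4)·(-1) + 1·(1/5) = -33/5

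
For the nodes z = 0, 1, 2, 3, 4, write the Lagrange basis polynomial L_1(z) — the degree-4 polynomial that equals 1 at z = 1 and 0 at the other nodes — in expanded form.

L_1(z) = -(1/6)z^4 + (3/2)z^3 - (13/3)z^2 + 4z

L_1(z) = z(z - 2)(z - 3)(z - 4) / [(1)·(-1)·(-2)·(-3)]
       = (z^4 - 9z^3 + 26z^2 - 24z) / (-6)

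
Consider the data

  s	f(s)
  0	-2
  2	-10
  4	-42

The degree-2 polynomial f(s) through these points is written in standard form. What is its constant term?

-2

Build the Lagrange basis polynomials:
L_0(s) = (s - 2)(s - 4) / [8] = (1/8)s^2 - (3/4)s + 1
L_1(s) = s(s - 4) / [-4] = -(1/4)s^2 + s
L_2(s) = s(s - 2) / [8] = (1/8)s^2 - (1/4)s
f(s) = (-2)·L_0 + (-10)·L_1 + (-42)·L_2
Only the constant term is needed; take it from each L_i and combine:
(-2)·(1) + (-10)·(0) + (-42)·(0) = -2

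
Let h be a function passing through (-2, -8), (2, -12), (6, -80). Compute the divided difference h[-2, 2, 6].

-2

h[-2,2] = (-12 - (-8)) / (2 - (-2)) = -1
h[2,6] = (-80 - (-12)) / (6 - 2) = -17
h[-2,2,6] = (-17 - (-1)) / (6 - (-2)) = -2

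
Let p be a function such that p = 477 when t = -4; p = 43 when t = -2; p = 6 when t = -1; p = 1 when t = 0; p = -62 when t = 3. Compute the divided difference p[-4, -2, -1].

p[-4,-2] = (43 - 477) / (-2 - (-4)) = -217
p[-2,-1] = (6 - 43) / (-1 - (-2)) = -37
p[-4,-2,-1] = (-37 - (-217)) / (-1 - (-4)) = 60

60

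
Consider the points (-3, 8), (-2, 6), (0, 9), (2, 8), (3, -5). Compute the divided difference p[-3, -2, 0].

p[-3,-2] = (6 - 8) / (-2 - (-3)) = -2
p[-2,0] = (9 - 6) / (0 - (-2)) = 3/2
p[-3,-2,0] = (3/2 - (-2)) / (0 - (-3)) = 7/6

7/6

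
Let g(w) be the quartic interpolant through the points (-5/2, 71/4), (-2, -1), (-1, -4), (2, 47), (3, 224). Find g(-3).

62

Evaluate each Lagrange basis at w = -3:
L_0(-3) = (-1)·(-2)·(-5)·(-6)/[(-1/2)·(-3/2)·(-9/2)·(-11/2)] = 320/99
L_1(-3) = (-1/2)·(-2)·(-5)·(-6)/[(1/2)·(-1)·(-4)·(-5)] = -3
L_2(-3) = (-1/2)·(-1)·(-5)·(-6)/[(3/2)·(1)·(-3)·(-4)] = 5/6
L_3(-3) = (-1/2)·(-1)·(-2)·(-6)/[(9/2)·(4)·(3)·(-1)] = -1/9
L_4(-3) = (-1/2)·(-1)·(-2)·(-5)/[(11/2)·(5)·(4)·(1)] = 1/22
Sum: 71/4·(320/99) + (-1)·(-3) + (-4)·(5/6) + 47·(-1/9) + 224·(1/22) = 62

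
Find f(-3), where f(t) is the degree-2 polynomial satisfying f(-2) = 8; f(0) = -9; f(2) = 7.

Evaluate each Lagrange basis at t = -3:
L_0(-3) = (-3)·(-5)/[(-2)·(-4)] = 15/8
L_1(-3) = (-1)·(-5)/[(2)·(-2)] = -5/4
L_2(-3) = (-1)·(-3)/[(4)·(2)] = 3/8
Sum: 8·(15/8) + (-9)·(-5/4) + 7·(3/8) = 231/8

231/8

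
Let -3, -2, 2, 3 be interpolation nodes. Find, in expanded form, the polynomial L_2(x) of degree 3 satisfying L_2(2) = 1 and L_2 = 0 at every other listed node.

L_2(x) = (x + 3)(x + 2)(x - 3) / [(5)·(4)·(-1)]
       = (x^3 + 2x^2 - 9x - 18) / (-20)

L_2(x) = -(1/20)x^3 - (1/10)x^2 + (9/20)x + 9/10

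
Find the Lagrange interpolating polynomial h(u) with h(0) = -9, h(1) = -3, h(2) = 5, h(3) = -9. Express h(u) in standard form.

Build the Lagrange basis polynomials:
L_0(u) = (u - 1)(u - 2)(u - 3) / [-6] = -(1/6)u^3 + u^2 - (11/6)u + 1
L_1(u) = u(u - 2)(u - 3) / [2] = (1/2)u^3 - (5/2)u^2 + 3u
L_2(u) = u(u - 1)(u - 3) / [-2] = -(1/2)u^3 + 2u^2 - (3/2)u
L_3(u) = u(u - 1)(u - 2) / [6] = (1/6)u^3 - (1/2)u^2 + (1/3)u
h(u) = (-9)·L_0 + (-3)·L_1 + 5·L_2 + (-9)·L_3
  (-9)·L_0(u) = (3/2)u^3 - 9u^2 + (33/2)u - 9
  (-3)·L_1(u) = -(3/2)u^3 + (15/2)u^2 - 9u
  5·L_2(u) = -(5/2)u^3 + 10u^2 - (15/2)u
  (-9)·L_3(u) = -(3/2)u^3 + (9/2)u^2 - 3u
Adding term by term: -4u^3 + 13u^2 - 3u - 9

h(u) = -4u^3 + 13u^2 - 3u - 9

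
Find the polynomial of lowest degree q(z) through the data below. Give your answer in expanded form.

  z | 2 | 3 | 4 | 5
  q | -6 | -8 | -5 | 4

Build the Lagrange basis polynomials:
L_0(z) = (z - 3)(z - 4)(z - 5) / [-6] = -(1/6)z^3 + 2z^2 - (47/6)z + 10
L_1(z) = (z - 2)(z - 4)(z - 5) / [2] = (1/2)z^3 - (11/2)z^2 + 19z - 20
L_2(z) = (z - 2)(z - 3)(z - 5) / [-2] = -(1/2)z^3 + 5z^2 - (31/2)z + 15
L_3(z) = (z - 2)(z - 3)(z - 4) / [6] = (1/6)z^3 - (3/2)z^2 + (13/3)z - 4
q(z) = (-6)·L_0 + (-8)·L_1 + (-5)·L_2 + 4·L_3
  (-6)·L_0(z) = z^3 - 12z^2 + 47z - 60
  (-8)·L_1(z) = -4z^3 + 44z^2 - 152z + 160
  (-5)·L_2(z) = (5/2)z^3 - 25z^2 + (155/2)z - 75
  4·L_3(z) = (2/3)z^3 - 6z^2 + (52/3)z - 16
Adding term by term: (1/6)z^3 + z^2 - (61/6)z + 9

q(z) = (1/6)z^3 + z^2 - (61/6)z + 9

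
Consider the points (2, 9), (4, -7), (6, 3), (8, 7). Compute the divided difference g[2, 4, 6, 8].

g[2,4] = (-7 - 9) / (4 - 2) = -8
g[4,6] = (3 - (-7)) / (6 - 4) = 5
g[6,8] = (7 - 3) / (8 - 6) = 2
g[2,4,6] = (5 - (-8)) / (6 - 2) = 13/4
g[4,6,8] = (2 - 5) / (8 - 4) = -3/4
g[2,4,6,8] = (-3/4 - 13/4) / (8 - 2) = -2/3

-2/3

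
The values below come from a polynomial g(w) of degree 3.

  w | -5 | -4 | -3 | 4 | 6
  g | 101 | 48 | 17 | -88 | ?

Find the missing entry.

The 4 known values determine g uniquely (degree ≤ 3).
L_0(6) = (10)·(9)·(2)/[(-1)·(-2)·(-9)] = -10
L_1(6) = (11)·(9)·(2)/[(1)·(-1)·(-8)] = 99/4
L_2(6) = (11)·(10)·(2)/[(2)·(1)·(-7)] = -110/7
L_3(6) = (11)·(10)·(9)/[(9)·(8)·(7)] = 55/28
Sum: 101·(-10) + 48·(99/4) + 17·(-110/7) + (-88)·(55/28) = -262

-262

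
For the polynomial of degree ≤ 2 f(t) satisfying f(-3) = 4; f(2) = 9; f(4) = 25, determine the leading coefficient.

The leading coefficient equals the top divided difference f[-3,2,4].
f[-3,2] = (9 - 4) / (2 - (-3)) = 1
f[2,4] = (25 - 9) / (4 - 2) = 8
f[-3,2,4] = (8 - 1) / (4 - (-3)) = 1

1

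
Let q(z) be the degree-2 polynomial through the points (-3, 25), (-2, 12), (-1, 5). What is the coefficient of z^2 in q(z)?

3

The leading coefficient equals the top divided difference q[-3,-2,-1].
q[-3,-2] = (12 - 25) / (-2 - (-3)) = -13
q[-2,-1] = (5 - 12) / (-1 - (-2)) = -7
q[-3,-2,-1] = (-7 - (-13)) / (-1 - (-3)) = 3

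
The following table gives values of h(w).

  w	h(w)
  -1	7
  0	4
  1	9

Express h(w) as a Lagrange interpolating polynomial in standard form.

Build the Lagrange basis polynomials:
L_0(w) = w(w - 1) / [2] = (1/2)w^2 - (1/2)w
L_1(w) = (w + 1)(w - 1) / [-1] = -w^2 + 1
L_2(w) = (w + 1)w / [2] = (1/2)w^2 + (1/2)w
h(w) = 7·L_0 + 4·L_1 + 9·L_2
  7·L_0(w) = (7/2)w^2 - (7/2)w
  4·L_1(w) = -4w^2 + 4
  9·L_2(w) = (9/2)w^2 + (9/2)w
Adding term by term: 4w^2 + w + 4

h(w) = 4w^2 + w + 4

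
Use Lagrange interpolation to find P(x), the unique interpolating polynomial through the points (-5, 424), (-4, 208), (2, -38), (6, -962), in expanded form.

Build the Lagrange basis polynomials:
L_0(x) = (x + 4)(x - 2)(x - 6) / [-77] = -(1/77)x^3 + (4/77)x^2 + (20/77)x - 48/77
L_1(x) = (x + 5)(x - 2)(x - 6) / [60] = (1/60)x^3 - (1/20)x^2 - (7/15)x + 1
L_2(x) = (x + 5)(x + 4)(x - 6) / [-168] = -(1/168)x^3 - (1/56)x^2 + (17/84)x + 5/7
L_3(x) = (x + 5)(x + 4)(x - 2) / [440] = (1/440)x^3 + (7/440)x^2 + (1/220)x - 1/11
P(x) = 424·L_0 + 208·L_1 + (-38)·L_2 + (-962)·L_3
  424·L_0(x) = -(424/77)x^3 + (1696/77)x^2 + (8480/77)x - 4500846*2**(1/58)*3**(39/116)*5**(10/29)*7**(35/116)/78125
  208·L_1(x) = (52/15)x^3 - (52/5)x^2 - (1456/15)x + 208
  (-38)·L_2(x) = (19/84)x^3 + (19/28)x^2 - (323/42)x - 190/7
  (-962)·L_3(x) = -(481/220)x^3 - (3367/220)x^2 - (481/110)x + 962/11
Adding term by term: -4x^3 - 3x^2 + x + 4

P(x) = -4x^3 - 3x^2 + x + 4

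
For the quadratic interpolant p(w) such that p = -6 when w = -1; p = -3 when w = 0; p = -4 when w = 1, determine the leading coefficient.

The leading coefficient equals the top divided difference p[-1,0,1].
p[-1,0] = (-3 - (-6)) / (0 - (-1)) = 3
p[0,1] = (-4 - (-3)) / (1 - 0) = -1
p[-1,0,1] = (-1 - 3) / (1 - (-1)) = -2

-2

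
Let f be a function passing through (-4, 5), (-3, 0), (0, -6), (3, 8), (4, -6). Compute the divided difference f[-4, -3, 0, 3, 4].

-221/2016

f[-4,-3] = (0 - 5) / (-3 - (-4)) = -5
f[-3,0] = (-6 - 0) / (0 - (-3)) = -2
f[0,3] = (8 - (-6)) / (3 - 0) = 14/3
f[3,4] = (-6 - 8) / (4 - 3) = -14
f[-4,-3,0] = (-2 - (-5)) / (0 - (-4)) = 3/4
f[-3,0,3] = (14/3 - (-2)) / (3 - (-3)) = 10/9
f[0,3,4] = (-14 - 14/3) / (4 - 0) = -14/3
f[-4,-3,0,3] = (10/9 - 3/4) / (3 - (-4)) = 13/252
f[-3,0,3,4] = (-14/3 - 10/9) / (4 - (-3)) = -52/63
f[-4,-3,0,3,4] = (-52/63 - 13/252) / (4 - (-4)) = -221/2016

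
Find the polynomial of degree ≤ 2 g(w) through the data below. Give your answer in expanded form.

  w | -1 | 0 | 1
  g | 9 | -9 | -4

g(w) = (23/2)w^2 - (13/2)w - 9

Newton's divided differences:
g[-1,0] = (-9 - 9) / (0 - (-1)) = -18
g[0,1] = (-4 - (-9)) / (1 - 0) = 5
g[-1,0,1] = (5 - (-18)) / (1 - (-1)) = 23/2
g(w) = 9 + (-18)·(w + 1) + (23/2)·(w + 1)w
Expanding: g(w) = (23/2)w^2 - (13/2)w - 9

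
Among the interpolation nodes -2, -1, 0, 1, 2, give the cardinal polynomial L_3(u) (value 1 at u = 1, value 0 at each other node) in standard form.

L_3(u) = (u + 2)(u + 1)u(u - 2) / [(3)·(2)·(1)·(-1)]
       = (u^4 + u^3 - 4u^2 - 4u) / (-6)

L_3(u) = -(1/6)u^4 - (1/6)u^3 + (2/3)u^2 + (2/3)u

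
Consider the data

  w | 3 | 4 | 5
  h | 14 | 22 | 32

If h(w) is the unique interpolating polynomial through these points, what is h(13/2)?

203/4

L_0(13/2) = (5/2)·(3/2)/[(-1)·(-2)] = 15/8
L_1(13/2) = (7/2)·(3/2)/[(1)·(-1)] = -21/4
L_2(13/2) = (7/2)·(5/2)/[(2)·(1)] = 35/8
Sum: 14·(15/8) + 22·(-21/4) + 32·(35/8) = 203/4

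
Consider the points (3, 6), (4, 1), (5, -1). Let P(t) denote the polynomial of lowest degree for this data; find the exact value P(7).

4

L_0(7) = (3)·(2)/[(-1)·(-2)] = 3
L_1(7) = (4)·(2)/[(1)·(-1)] = -8
L_2(7) = (4)·(3)/[(2)·(1)] = 6
Sum: 6·(3) + 1·(-8) + (-1)·(6) = 4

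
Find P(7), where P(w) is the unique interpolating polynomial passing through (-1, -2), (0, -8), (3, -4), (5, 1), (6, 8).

1058/45

Evaluate each Lagrange basis at w = 7:
L_0(7) = (7)·(4)·(2)·(1)/[(-1)·(-4)·(-6)·(-7)] = 1/3
L_1(7) = (8)·(4)·(2)·(1)/[(1)·(-3)·(-5)·(-6)] = -32/45
L_2(7) = (8)·(7)·(2)·(1)/[(4)·(3)·(-2)·(-3)] = 14/9
L_3(7) = (8)·(7)·(4)·(1)/[(6)·(5)·(2)·(-1)] = -56/15
L_4(7) = (8)·(7)·(4)·(2)/[(7)·(6)·(3)·(1)] = 32/9
Sum: (-2)·(1/3) + (-8)·(-32/45) + (-4)·(14/9) + 1·(-56/15) + 8·(32/9) = 1058/45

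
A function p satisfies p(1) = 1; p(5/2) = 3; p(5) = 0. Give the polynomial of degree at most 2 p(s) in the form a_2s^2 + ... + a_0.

p(s) = -(19/30)s^2 + (71/20)s - 23/12

L_0(s) = (s - 5/2)(s - 5) / [6] = (1/6)s^2 - (5/4)s + 25/12
L_1(s) = (s - 1)(s - 5) / [-15/4] = -(4/15)s^2 + (8/5)s - 4/3
L_2(s) = (s - 1)(s - 5/2) / [10] = (1/10)s^2 - (7/20)s + 1/4
p(s) = 1·L_0 + 3·L_1 + 0·L_2
  1·L_0(s) = (1/6)s^2 - (5/4)s + 25/12
  3·L_1(s) = -(4/5)s^2 + (24/5)s - 4
  0·L_2(s) = 0
Adding term by term: -(19/30)s^2 + (71/20)s - 23/12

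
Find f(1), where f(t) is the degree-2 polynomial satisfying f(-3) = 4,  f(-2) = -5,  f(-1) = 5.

Using Newton's divided-difference form:
f[-3,-2] = (-5 - 4) / (-2 - (-3)) = -9
f[-2,-1] = (5 - (-5)) / (-1 - (-2)) = 10
f[-3,-2,-1] = (10 - (-9)) / (-1 - (-3)) = 19/2
f(1) = 4 + (-9)·(4) + (19/2)·(4)·(3) = 82

82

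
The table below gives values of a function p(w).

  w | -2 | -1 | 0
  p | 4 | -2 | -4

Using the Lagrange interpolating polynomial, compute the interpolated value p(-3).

14

Evaluate each Lagrange basis at w = -3:
L_0(-3) = (-2)·(-3)/[(-1)·(-2)] = 3
L_1(-3) = (-1)·(-3)/[(1)·(-1)] = -3
L_2(-3) = (-1)·(-2)/[(2)·(1)] = 1
Sum: 4·(3) + (-2)·(-3) + (-4)·(1) = 14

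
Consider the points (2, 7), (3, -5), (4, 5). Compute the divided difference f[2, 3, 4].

11

f[2,3] = (-5 - 7) / (3 - 2) = -12
f[3,4] = (5 - (-5)) / (4 - 3) = 10
f[2,3,4] = (10 - (-12)) / (4 - 2) = 11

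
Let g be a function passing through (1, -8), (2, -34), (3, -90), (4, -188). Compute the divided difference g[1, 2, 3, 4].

g[1,2] = (-34 - (-8)) / (2 - 1) = -26
g[2,3] = (-90 - (-34)) / (3 - 2) = -56
g[3,4] = (-188 - (-90)) / (4 - 3) = -98
g[1,2,3] = (-56 - (-26)) / (3 - 1) = -15
g[2,3,4] = (-98 - (-56)) / (4 - 2) = -21
g[1,2,3,4] = (-21 - (-15)) / (4 - 1) = -2

-2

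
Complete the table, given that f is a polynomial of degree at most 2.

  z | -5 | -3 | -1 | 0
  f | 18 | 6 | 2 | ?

3

The 3 known values determine f uniquely (degree ≤ 2).
Evaluate each Lagrange basis at z = 0:
L_0(0) = (3)·(1)/[(-2)·(-4)] = 3/8
L_1(0) = (5)·(1)/[(2)·(-2)] = -5/4
L_2(0) = (5)·(3)/[(4)·(2)] = 15/8
Sum: 18·(3/8) + 6·(-5/4) + 2·(15/8) = 3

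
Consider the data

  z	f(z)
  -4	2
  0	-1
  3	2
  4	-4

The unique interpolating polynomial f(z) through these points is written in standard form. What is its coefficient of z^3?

-1/4

The leading coefficient equals the top divided difference f[-4,0,3,4].
f[-4,0] = (-1 - 2) / (0 - (-4)) = -3/4
f[0,3] = (2 - (-1)) / (3 - 0) = 1
f[3,4] = (-4 - 2) / (4 - 3) = -6
f[-4,0,3] = (1 - (-3/4)) / (3 - (-4)) = 1/4
f[0,3,4] = (-6 - 1) / (4 - 0) = -7/4
f[-4,0,3,4] = (-7/4 - 1/4) / (4 - (-4)) = -1/4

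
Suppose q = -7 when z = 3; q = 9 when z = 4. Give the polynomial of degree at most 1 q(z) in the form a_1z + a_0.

q(z) = 16z - 55

Build the Lagrange basis polynomials:
L_0(z) = (z - 4) / [-1] = -z + 4
L_1(z) = (z - 3) / [1] = z - 3
q(z) = (-7)·L_0 + 9·L_1
  (-7)·L_0(z) = 7z - 28
  9·L_1(z) = 9z - 27
Adding term by term: 16z - 55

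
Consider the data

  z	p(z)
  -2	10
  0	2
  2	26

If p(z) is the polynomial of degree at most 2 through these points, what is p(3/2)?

17

L_0(3/2) = (3/2)·(-1/2)/[(-2)·(-4)] = -3/32
L_1(3/2) = (7/2)·(-1/2)/[(2)·(-2)] = 7/16
L_2(3/2) = (7/2)·(3/2)/[(4)·(2)] = 21/32
Sum: 10·(-3/32) + 2·(7/16) + 26·(21/32) = 17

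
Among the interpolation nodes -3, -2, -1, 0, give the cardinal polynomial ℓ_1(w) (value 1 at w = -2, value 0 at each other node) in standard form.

ℓ_1(w) = (w + 3)(w + 1)w / [(1)·(-1)·(-2)]
       = (w^3 + 4w^2 + 3w) / (2)

ℓ_1(w) = (1/2)w^3 + 2w^2 + (3/2)w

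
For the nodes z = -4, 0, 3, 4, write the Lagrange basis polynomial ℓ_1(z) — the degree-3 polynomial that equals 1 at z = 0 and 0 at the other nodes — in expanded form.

ℓ_1(z) = (z + 4)(z - 3)(z - 4) / [(4)·(-3)·(-4)]
       = (z^3 - 3z^2 - 16z + 48) / (48)

ℓ_1(z) = (1/48)z^3 - (1/16)z^2 - (1/3)z + 1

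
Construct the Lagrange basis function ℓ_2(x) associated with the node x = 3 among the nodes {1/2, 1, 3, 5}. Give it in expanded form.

ℓ_2(x) = -(1/10)x^3 + (13/20)x^2 - (4/5)x + 1/4

ℓ_2(x) = (x - 1/2)(x - 1)(x - 5) / [(5/2)·(2)·(-2)]
       = (x^3 - (13/2)x^2 + 8x - 5/2) / (-10)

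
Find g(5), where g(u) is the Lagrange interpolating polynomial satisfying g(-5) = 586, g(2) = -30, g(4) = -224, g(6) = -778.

L_0(5) = (3)·(1)·(-1)/[(-7)·(-9)·(-11)] = 1/231
L_1(5) = (10)·(1)·(-1)/[(7)·(-2)·(-4)] = -5/28
L_2(5) = (10)·(3)·(-1)/[(9)·(2)·(-2)] = 5/6
L_3(5) = (10)·(3)·(1)/[(11)·(4)·(2)] = 15/44
Sum: 586·(1/231) + (-30)·(-5/28) + (-224)·(5/6) + (-778)·(15/44) = -444

-444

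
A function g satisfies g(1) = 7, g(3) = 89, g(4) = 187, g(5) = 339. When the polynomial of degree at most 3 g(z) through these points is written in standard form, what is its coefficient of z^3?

2

The leading coefficient equals the top divided difference g[1,3,4,5].
g[1,3] = (89 - 7) / (3 - 1) = 41
g[3,4] = (187 - 89) / (4 - 3) = 98
g[4,5] = (339 - 187) / (5 - 4) = 152
g[1,3,4] = (98 - 41) / (4 - 1) = 19
g[3,4,5] = (152 - 98) / (5 - 3) = 27
g[1,3,4,5] = (27 - 19) / (5 - 1) = 2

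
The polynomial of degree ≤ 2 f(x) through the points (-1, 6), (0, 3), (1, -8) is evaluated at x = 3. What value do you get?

Using Newton's divided-difference form:
f[-1,0] = (3 - 6) / (0 - (-1)) = -3
f[0,1] = (-8 - 3) / (1 - 0) = -11
f[-1,0,1] = (-11 - (-3)) / (1 - (-1)) = -4
f(3) = 6 + (-3)·(4) + (-4)·(4)·(3) = -54

-54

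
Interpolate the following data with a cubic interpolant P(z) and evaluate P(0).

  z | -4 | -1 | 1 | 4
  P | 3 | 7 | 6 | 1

L_0(0) = (1)·(-1)·(-4)/[(-3)·(-5)·(-8)] = -1/30
L_1(0) = (4)·(-1)·(-4)/[(3)·(-2)·(-5)] = 8/15
L_2(0) = (4)·(1)·(-4)/[(5)·(2)·(-3)] = 8/15
L_3(0) = (4)·(1)·(-1)/[(8)·(5)·(3)] = -1/30
Sum: 3·(-1/30) + 7·(8/15) + 6·(8/15) + 1·(-1/30) = 34/5

34/5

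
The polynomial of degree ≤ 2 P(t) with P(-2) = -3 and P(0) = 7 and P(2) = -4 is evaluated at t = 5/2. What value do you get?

Evaluate each Lagrange basis at t = 5/2:
L_0(5/2) = (5/2)·(1/2)/[(-2)·(-4)] = 5/32
L_1(5/2) = (9/2)·(1/2)/[(2)·(-2)] = -9/16
L_2(5/2) = (9/2)·(5/2)/[(4)·(2)] = 45/32
Sum: (-3)·(5/32) + 7·(-9/16) + (-4)·(45/32) = -321/32

-321/32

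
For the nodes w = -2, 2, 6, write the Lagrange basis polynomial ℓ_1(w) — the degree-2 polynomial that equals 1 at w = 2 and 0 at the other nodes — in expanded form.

ℓ_1(w) = (w + 2)(w - 6) / [(4)·(-4)]
       = (w^2 - 4w - 12) / (-16)

ℓ_1(w) = -(1/16)w^2 + (1/4)w + 3/4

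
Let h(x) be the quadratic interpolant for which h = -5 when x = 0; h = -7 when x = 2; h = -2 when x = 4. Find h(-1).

Using Newton's divided-difference form:
h[0,2] = (-7 - (-5)) / (2 - 0) = -1
h[2,4] = (-2 - (-7)) / (4 - 2) = 5/2
h[0,2,4] = (5/2 - (-1)) / (4 - 0) = 7/8
h(-1) = -5 + (-1)·(-1) + (7/8)·(-1)·(-3) = -11/8

-11/8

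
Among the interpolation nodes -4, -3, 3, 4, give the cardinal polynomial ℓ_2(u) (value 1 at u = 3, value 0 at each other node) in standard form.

ℓ_2(u) = -(1/42)u^3 - (1/14)u^2 + (8/21)u + 8/7

ℓ_2(u) = (u + 4)(u + 3)(u - 4) / [(7)·(6)·(-1)]
       = (u^3 + 3u^2 - 16u - 48) / (-42)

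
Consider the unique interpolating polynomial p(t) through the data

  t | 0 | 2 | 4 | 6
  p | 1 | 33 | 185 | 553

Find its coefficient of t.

Build the Lagrange basis polynomials:
L_0(t) = (t - 2)(t - 4)(t - 6) / [-48] = -(1/48)t^3 + (1/4)t^2 - (11/12)t + 1
L_1(t) = t(t - 4)(t - 6) / [16] = (1/16)t^3 - (5/8)t^2 + (3/2)t
L_2(t) = t(t - 2)(t - 6) / [-16] = -(1/16)t^3 + (1/2)t^2 - (3/4)t
L_3(t) = t(t - 2)(t - 4) / [48] = (1/48)t^3 - (1/8)t^2 + (1/6)t
p(t) = 1·L_0 + 33·L_1 + 185·L_2 + 553·L_3
Only the coefficient of t is needed; take it from each L_i and combine:
1·(-11/12) + 33·(3/2) + 185·(-3/4) + 553·(1/6) = 2

2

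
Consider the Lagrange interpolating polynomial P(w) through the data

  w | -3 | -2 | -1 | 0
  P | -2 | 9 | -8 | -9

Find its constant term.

-9

Build the Lagrange basis polynomials:
L_0(w) = (w + 2)(w + 1)w / [-6] = -(1/6)w^3 - (1/2)w^2 - (1/3)w
L_1(w) = (w + 3)(w + 1)w / [2] = (1/2)w^3 + 2w^2 + (3/2)w
L_2(w) = (w + 3)(w + 2)w / [-2] = -(1/2)w^3 - (5/2)w^2 - 3w
L_3(w) = (w + 3)(w + 2)(w + 1) / [6] = (1/6)w^3 + w^2 + (11/6)w + 1
P(w) = (-2)·L_0 + 9·L_1 + (-8)·L_2 + (-9)·L_3
Only the constant term is needed; take it from each L_i and combine:
(-2)·(0) + 9·(0) + (-8)·(0) + (-9)·(1) = -9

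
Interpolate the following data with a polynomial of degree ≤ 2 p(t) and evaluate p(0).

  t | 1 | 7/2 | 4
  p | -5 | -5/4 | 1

Evaluate each Lagrange basis at t = 0:
L_0(0) = (-7/2)·(-4)/[(-5/2)·(-3)] = 28/15
L_1(0) = (-1)·(-4)/[(5/2)·(-1/2)] = -16/5
L_2(0) = (-1)·(-7/2)/[(3)·(1/2)] = 7/3
Sum: (-5)·(28/15) + (-5/4)·(-16/5) + 1·(7/3) = -3

-3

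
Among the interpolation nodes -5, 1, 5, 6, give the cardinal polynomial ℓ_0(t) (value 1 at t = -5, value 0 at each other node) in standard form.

ℓ_0(t) = -(1/660)t^3 + (1/55)t^2 - (41/660)t + 1/22

ℓ_0(t) = (t - 1)(t - 5)(t - 6) / [(-6)·(-10)·(-11)]
       = (t^3 - 12t^2 + 41t - 30) / (-660)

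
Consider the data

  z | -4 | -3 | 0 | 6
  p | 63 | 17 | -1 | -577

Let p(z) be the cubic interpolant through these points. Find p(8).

-1281

Using Newton's divided-difference form:
p[-4,-3] = (17 - 63) / (-3 - (-4)) = -46
p[-3,0] = (-1 - 17) / (0 - (-3)) = -6
p[0,6] = (-577 - (-1)) / (6 - 0) = -96
p[-4,-3,0] = (-6 - (-46)) / (0 - (-4)) = 10
p[-3,0,6] = (-96 - (-6)) / (6 - (-3)) = -10
p[-4,-3,0,6] = (-10 - 10) / (6 - (-4)) = -2
p(8) = 63 + (-46)·(12) + 10·(12)·(11) + (-2)·(12)·(11)·(8) = -1281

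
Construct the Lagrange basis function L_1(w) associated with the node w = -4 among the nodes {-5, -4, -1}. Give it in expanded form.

L_1(w) = -(1/3)w^2 - 2w - 5/3

L_1(w) = (w + 5)(w + 1) / [(1)·(-3)]
       = (w^2 + 6w + 5) / (-3)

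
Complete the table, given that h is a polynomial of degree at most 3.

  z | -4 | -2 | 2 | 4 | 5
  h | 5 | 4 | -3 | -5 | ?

The 4 known values determine h uniquely (degree ≤ 3).
Evaluate each Lagrange basis at z = 5:
L_0(5) = (7)·(3)·(1)/[(-2)·(-6)·(-8)] = -7/32
L_1(5) = (9)·(3)·(1)/[(2)·(-4)·(-6)] = 9/16
L_2(5) = (9)·(7)·(1)/[(6)·(4)·(-2)] = -21/16
L_3(5) = (9)·(7)·(3)/[(8)·(6)·(2)] = 63/32
Sum: 5·(-7/32) + 4·(9/16) + (-3)·(-21/16) + (-5)·(63/32) = -19/4

-19/4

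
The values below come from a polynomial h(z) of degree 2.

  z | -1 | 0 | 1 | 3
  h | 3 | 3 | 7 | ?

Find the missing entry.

27

The 3 known values determine h uniquely (degree ≤ 2).
Evaluate each Lagrange basis at z = 3:
L_0(3) = (3)·(2)/[(-1)·(-2)] = 3
L_1(3) = (4)·(2)/[(1)·(-1)] = -8
L_2(3) = (4)·(3)/[(2)·(1)] = 6
Sum: 3·(3) + 3·(-8) + 7·(6) = 27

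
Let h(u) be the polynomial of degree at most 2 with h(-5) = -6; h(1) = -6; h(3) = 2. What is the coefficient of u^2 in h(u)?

Build the Lagrange basis polynomials:
L_0(u) = (u - 1)(u - 3) / [48] = (1/48)u^2 - (1/12)u + 1/16
L_1(u) = (u + 5)(u - 3) / [-12] = -(1/12)u^2 - (1/6)u + 5/4
L_2(u) = (u + 5)(u - 1) / [16] = (1/16)u^2 + (1/4)u - 5/16
h(u) = (-6)·L_0 + (-6)·L_1 + 2·L_2
Only the coefficient of u^2 is needed; take it from each L_i and combine:
(-6)·(1/48) + (-6)·(-1/12) + 2·(1/16) = 1/2

1/2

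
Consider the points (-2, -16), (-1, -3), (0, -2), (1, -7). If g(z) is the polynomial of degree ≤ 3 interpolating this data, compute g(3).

-11

Using Newton's divided-difference form:
g[-2,-1] = (-3 - (-16)) / (-1 - (-2)) = 13
g[-1,0] = (-2 - (-3)) / (0 - (-1)) = 1
g[0,1] = (-7 - (-2)) / (1 - 0) = -5
g[-2,-1,0] = (1 - 13) / (0 - (-2)) = -6
g[-1,0,1] = (-5 - 1) / (1 - (-1)) = -3
g[-2,-1,0,1] = (-3 - (-6)) / (1 - (-2)) = 1
g(3) = -16 + 13·(5) + (-6)·(5)·(4) + 1·(5)·(4)·(3) = -11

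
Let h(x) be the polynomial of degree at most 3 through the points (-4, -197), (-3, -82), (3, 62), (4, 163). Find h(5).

334

L_0(5) = (8)·(2)·(1)/[(-1)·(-7)·(-8)] = -2/7
L_1(5) = (9)·(2)·(1)/[(1)·(-6)·(-7)] = 3/7
L_2(5) = (9)·(8)·(1)/[(7)·(6)·(-1)] = -12/7
L_3(5) = (9)·(8)·(2)/[(8)·(7)·(1)] = 18/7
Sum: (-197)·(-2/7) + (-82)·(3/7) + 62·(-12/7) + 163·(18/7) = 334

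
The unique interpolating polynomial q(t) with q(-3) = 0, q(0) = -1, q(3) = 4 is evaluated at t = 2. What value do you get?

5/3

Evaluate each Lagrange basis at t = 2:
L_0(2) = (2)·(-1)/[(-3)·(-6)] = -1/9
L_1(2) = (5)·(-1)/[(3)·(-3)] = 5/9
L_2(2) = (5)·(2)/[(6)·(3)] = 5/9
Sum: 0 + (-1)·(5/9) + 4·(5/9) = 5/3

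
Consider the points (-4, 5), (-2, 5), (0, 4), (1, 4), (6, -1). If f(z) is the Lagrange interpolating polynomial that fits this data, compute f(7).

-853/100

Evaluate each Lagrange basis at z = 7:
L_0(7) = (9)·(7)·(6)·(1)/[(-2)·(-4)·(-5)·(-10)] = 189/200
L_1(7) = (11)·(7)·(6)·(1)/[(2)·(-2)·(-3)·(-8)] = -77/16
L_2(7) = (11)·(9)·(6)·(1)/[(4)·(2)·(-1)·(-6)] = 99/8
L_3(7) = (11)·(9)·(7)·(1)/[(5)·(3)·(1)·(-5)] = -231/25
L_4(7) = (11)·(9)·(7)·(6)/[(10)·(8)·(6)·(5)] = 693/400
Sum: 5·(189/200) + 5·(-77/16) + 4·(99/8) + 4·(-231/25) + (-1)·(693/400) = -853/100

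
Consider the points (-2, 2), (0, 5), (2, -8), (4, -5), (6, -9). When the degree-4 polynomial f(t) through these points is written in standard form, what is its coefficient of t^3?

Build the Lagrange basis polynomials:
L_0(t) = t(t - 2)(t - 4)(t - 6) / [384] = (1/384)t^4 - (1/32)t^3 + (11/96)t^2 - (1/8)t
L_1(t) = (t + 2)(t - 2)(t - 4)(t - 6) / [-96] = -(1/96)t^4 + (5/48)t^3 - (5/24)t^2 - (5/12)t + 1
L_2(t) = (t + 2)t(t - 4)(t - 6) / [64] = (1/64)t^4 - (1/8)t^3 + (1/16)t^2 + (3/4)t
L_3(t) = (t + 2)t(t - 2)(t - 6) / [-96] = -(1/96)t^4 + (1/16)t^3 + (1/24)t^2 - (1/4)t
L_4(t) = (t + 2)t(t - 2)(t - 4) / [384] = (1/384)t^4 - (1/96)t^3 - (1/96)t^2 + (1/24)t
f(t) = 2·L_0 + 5·L_1 + (-8)·L_2 + (-5)·L_3 + (-9)·L_4
Only the coefficient of t^3 is needed; take it from each L_i and combine:
2·(-1/32) + 5·(5/48) + (-8)·(-1/8) + (-5)·(1/16) + (-9)·(-1/96) = 119/96

119/96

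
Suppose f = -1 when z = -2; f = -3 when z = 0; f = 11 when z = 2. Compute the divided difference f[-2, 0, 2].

f[-2,0] = (-3 - (-1)) / (0 - (-2)) = -1
f[0,2] = (11 - (-3)) / (2 - 0) = 7
f[-2,0,2] = (7 - (-1)) / (2 - (-2)) = 2

2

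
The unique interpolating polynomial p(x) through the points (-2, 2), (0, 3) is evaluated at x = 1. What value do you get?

7/2

L_0(1) = (1)/[(-2)] = -1/2
L_1(1) = (3)/[(2)] = 3/2
Sum: 2·(-1/2) + 3·(3/2) = 7/2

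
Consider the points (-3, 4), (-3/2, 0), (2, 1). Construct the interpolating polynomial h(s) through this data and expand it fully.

h(s) = (62/105)s^2 - (1/105)s - 47/35

Build the Lagrange basis polynomials:
L_0(s) = (s + 3/2)(s - 2) / [15/2] = (2/15)s^2 - (1/15)s - 2/5
L_1(s) = (s + 3)(s - 2) / [-21/4] = -(4/21)s^2 - (4/21)s + 8/7
L_2(s) = (s + 3)(s + 3/2) / [35/2] = (2/35)s^2 + (9/35)s + 9/35
h(s) = 4·L_0 + 0·L_1 + 1·L_2
  4·L_0(s) = (8/15)s^2 - (4/15)s - 8/5
  0·L_1(s) = 0
  1·L_2(s) = (2/35)s^2 + (9/35)s + 9/35
Adding term by term: (62/105)s^2 - (1/105)s - 47/35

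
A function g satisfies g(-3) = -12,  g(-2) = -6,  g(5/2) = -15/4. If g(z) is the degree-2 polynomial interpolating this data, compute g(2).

Using Newton's divided-difference form:
g[-3,-2] = (-6 - (-12)) / (-2 - (-3)) = 6
g[-2,5/2] = (-15/4 - (-6)) / (5/2 - (-2)) = 1/2
g[-3,-2,5/2] = (1/2 - 6) / (5/2 - (-3)) = -1
g(2) = -12 + 6·(5) + (-1)·(5)·(4) = -2

-2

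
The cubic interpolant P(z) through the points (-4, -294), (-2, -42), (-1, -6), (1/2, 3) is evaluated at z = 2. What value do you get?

Using Newton's divided-difference form:
P[-4,-2] = (-42 - (-294)) / (-2 - (-4)) = 126
P[-2,-1] = (-6 - (-42)) / (-1 - (-2)) = 36
P[-1,1/2] = (3 - (-6)) / (1/2 - (-1)) = 6
P[-4,-2,-1] = (36 - 126) / (-1 - (-4)) = -30
P[-2,-1,1/2] = (6 - 36) / (1/2 - (-2)) = -12
P[-4,-2,-1,1/2] = (-12 - (-30)) / (1/2 - (-4)) = 4
P(2) = -294 + 126·(6) + (-30)·(6)·(4) + 4·(6)·(4)·(3) = 30

30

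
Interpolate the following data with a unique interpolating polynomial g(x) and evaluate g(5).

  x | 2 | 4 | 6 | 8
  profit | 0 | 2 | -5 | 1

Evaluate each Lagrange basis at x = 5:
L_0(5) = (1)·(-1)·(-3)/[(-2)·(-4)·(-6)] = -1/16
L_1(5) = (3)·(-1)·(-3)/[(2)·(-2)·(-4)] = 9/16
L_2(5) = (3)·(1)·(-3)/[(4)·(2)·(-2)] = 9/16
L_3(5) = (3)·(1)·(-1)/[(6)·(4)·(2)] = -1/16
Sum: 0 + 2·(9/16) + (-5)·(9/16) + 1·(-1/16) = -7/4

-7/4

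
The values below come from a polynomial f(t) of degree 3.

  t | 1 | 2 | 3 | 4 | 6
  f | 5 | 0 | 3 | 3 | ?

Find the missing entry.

The 4 known values determine f uniquely (degree ≤ 3).
Evaluate each Lagrange basis at t = 6:
L_0(6) = (4)·(3)·(2)/[(-1)·(-2)·(-3)] = -4
L_1(6) = (5)·(3)·(2)/[(1)·(-1)·(-2)] = 15
L_2(6) = (5)·(4)·(2)/[(2)·(1)·(-1)] = -20
L_3(6) = (5)·(4)·(3)/[(3)·(2)·(1)] = 10
Sum: 5·(-4) + 0 + 3·(-20) + 3·(10) = -50

-50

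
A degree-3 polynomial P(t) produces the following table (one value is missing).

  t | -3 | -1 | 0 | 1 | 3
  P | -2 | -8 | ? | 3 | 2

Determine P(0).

-45/16

The 4 known values determine P uniquely (degree ≤ 3).
Evaluate each Lagrange basis at t = 0:
L_0(0) = (1)·(-1)·(-3)/[(-2)·(-4)·(-6)] = -1/16
L_1(0) = (3)·(-1)·(-3)/[(2)·(-2)·(-4)] = 9/16
L_2(0) = (3)·(1)·(-3)/[(4)·(2)·(-2)] = 9/16
L_3(0) = (3)·(1)·(-1)/[(6)·(4)·(2)] = -1/16
Sum: (-2)·(-1/16) + (-8)·(9/16) + 3·(9/16) + 2·(-1/16) = -45/16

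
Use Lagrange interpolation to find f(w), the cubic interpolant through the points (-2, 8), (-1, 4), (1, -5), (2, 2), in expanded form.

L_0(w) = (w + 1)(w - 1)(w - 2) / [-12] = -(1/12)w^3 + (1/6)w^2 + (1/12)w - 1/6
L_1(w) = (w + 2)(w - 1)(w - 2) / [6] = (1/6)w^3 - (1/6)w^2 - (2/3)w + 2/3
L_2(w) = (w + 2)(w + 1)(w - 2) / [-6] = -(1/6)w^3 - (1/6)w^2 + (2/3)w + 2/3
L_3(w) = (w + 2)(w + 1)(w - 1) / [12] = (1/12)w^3 + (1/6)w^2 - (1/12)w - 1/6
f(w) = 8·L_0 + 4·L_1 + (-5)·L_2 + 2·L_3
  8·L_0(w) = -(2/3)w^3 + (4/3)w^2 + (2/3)w - 4/3
  4·L_1(w) = (2/3)w^3 - (2/3)w^2 - (8/3)w + 8/3
  (-5)·L_2(w) = (5/6)w^3 + (5/6)w^2 - (10/3)w - 10/3
  2·L_3(w) = (1/6)w^3 + (1/3)w^2 - (1/6)w - 1/3
Adding term by term: w^3 + (11/6)w^2 - (11/2)w - 7/3

f(w) = w^3 + (11/6)w^2 - (11/2)w - 7/3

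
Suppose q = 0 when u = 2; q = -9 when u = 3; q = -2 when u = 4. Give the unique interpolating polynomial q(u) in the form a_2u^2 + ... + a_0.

Build the Lagrange basis polynomials:
L_0(u) = (u - 3)(u - 4) / [2] = (1/2)u^2 - (7/2)u + 6
L_1(u) = (u - 2)(u - 4) / [-1] = -u^2 + 6u - 8
L_2(u) = (u - 2)(u - 3) / [2] = (1/2)u^2 - (5/2)u + 3
q(u) = 0·L_0 + (-9)·L_1 + (-2)·L_2
  0·L_0(u) = 0
  (-9)·L_1(u) = 9u^2 - 54u + 72
  (-2)·L_2(u) = -u^2 + 5u - 6
Adding term by term: 8u^2 - 49u + 66

q(u) = 8u^2 - 49u + 66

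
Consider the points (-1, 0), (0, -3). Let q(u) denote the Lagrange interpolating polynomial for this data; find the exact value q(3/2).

Evaluate each Lagrange basis at u = 3/2:
L_0(3/2) = (3/2)/[(-1)] = -3/2
L_1(3/2) = (5/2)/[(1)] = 5/2
Sum: 0 + (-3)·(5/2) = -15/2

-15/2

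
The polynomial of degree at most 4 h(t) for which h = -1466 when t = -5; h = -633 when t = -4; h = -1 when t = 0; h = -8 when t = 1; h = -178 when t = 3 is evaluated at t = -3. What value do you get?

-220

Using Newton's divided-difference form:
h[-5,-4] = (-633 - (-1466)) / (-4 - (-5)) = 833
h[-4,0] = (-1 - (-633)) / (0 - (-4)) = 158
h[0,1] = (-8 - (-1)) / (1 - 0) = -7
h[1,3] = (-178 - (-8)) / (3 - 1) = -85
h[-5,-4,0] = (158 - 833) / (0 - (-5)) = -135
h[-4,0,1] = (-7 - 158) / (1 - (-4)) = -33
h[0,1,3] = (-85 - (-7)) / (3 - 0) = -26
h[-5,-4,0,1] = (-33 - (-135)) / (1 - (-5)) = 17
h[-4,0,1,3] = (-26 - (-33)) / (3 - (-4)) = 1
h[-5,-4,0,1,3] = (1 - 17) / (3 - (-5)) = -2
h(-3) = -1466 + 833·(2) + (-135)·(2)·(1) + 17·(2)·(1)·(-3) + (-2)·(2)·(1)·(-3)·(-4) = -220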